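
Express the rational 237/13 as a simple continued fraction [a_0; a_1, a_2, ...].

Run the Euclidean algorithm on 237 and 13; the successive quotients are the partial quotients a_0, a_1, ... (each step inverts the fractional part left over by the previous one):
  237 = 18*13 + 3, so a_0 = 18.
  13 = 4*3 + 1, so a_1 = 4.
  3 = 3*1 + 0, so a_2 = 3.
The remainder reaches 0 after 3 divisions, so the expansion has 3 partial quotients, read off in order.

[18; 4, 3]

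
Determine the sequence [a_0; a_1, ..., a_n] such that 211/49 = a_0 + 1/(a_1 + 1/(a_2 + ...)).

Run the Euclidean algorithm on 211 and 49; the successive quotients are the partial quotients a_0, a_1, ... (each step inverts the fractional part left over by the previous one):
  211 = 4*49 + 15, so a_0 = 4.
  49 = 3*15 + 4, so a_1 = 3.
  15 = 3*4 + 3, so a_2 = 3.
  4 = 1*3 + 1, so a_3 = 1.
  3 = 3*1 + 0, so a_4 = 3.
The remainder reaches 0 after 5 divisions, so the expansion has 5 partial quotients, read off in order.

[4; 3, 3, 1, 3]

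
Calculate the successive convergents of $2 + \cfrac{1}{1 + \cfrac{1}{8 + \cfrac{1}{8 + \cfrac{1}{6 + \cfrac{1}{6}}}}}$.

Using the convergent recurrence p_i = a_i*p_{i-1} + p_{i-2}, q_i = a_i*q_{i-1} + q_{i-2} with p_{-2}=0, p_{-1}=1, q_{-2}=1, q_{-1}=0:
  i=0: a_0=2, p_0 = 2*1 + 0 = 2, q_0 = 2*0 + 1 = 1.
  i=1: a_1=1, p_1 = 1*2 + 1 = 3, q_1 = 1*1 + 0 = 1.
  i=2: a_2=8, p_2 = 8*3 + 2 = 26, q_2 = 8*1 + 1 = 9.
  i=3: a_3=8, p_3 = 8*26 + 3 = 211, q_3 = 8*9 + 1 = 73.
  i=4: a_4=6, p_4 = 6*211 + 26 = 1292, q_4 = 6*73 + 9 = 447.
  i=5: a_5=6, p_5 = 6*1292 + 211 = 7963, q_5 = 6*447 + 73 = 2755.

2/1, 3/1, 26/9, 211/73, 1292/447, 7963/2755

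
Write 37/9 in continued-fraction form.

[4; 9]

Run the Euclidean algorithm on 37 and 9; the successive quotients are the partial quotients a_0, a_1, ... (each step inverts the fractional part left over by the previous one):
  37 = 4*9 + 1, so a_0 = 4.
  9 = 9*1 + 0, so a_1 = 9.
The remainder reaches 0 after 2 divisions, so the expansion has 2 partial quotients, read off in order.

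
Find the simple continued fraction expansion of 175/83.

[2; 9, 4, 2]

Run the Euclidean algorithm on 175 and 83; the successive quotients are the partial quotients a_0, a_1, ... (each step inverts the fractional part left over by the previous one):
  175 = 2*83 + 9, so a_0 = 2.
  83 = 9*9 + 2, so a_1 = 9.
  9 = 4*2 + 1, so a_2 = 4.
  2 = 2*1 + 0, so a_3 = 2.
The remainder reaches 0 after 4 divisions, so the expansion has 4 partial quotients, read off in order.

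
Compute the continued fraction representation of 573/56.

Run the Euclidean algorithm on 573 and 56; the successive quotients are the partial quotients a_0, a_1, ... (each step inverts the fractional part left over by the previous one):
  573 = 10*56 + 13, so a_0 = 10.
  56 = 4*13 + 4, so a_1 = 4.
  13 = 3*4 + 1, so a_2 = 3.
  4 = 4*1 + 0, so a_3 = 4.
The remainder reaches 0 after 4 divisions, so the expansion has 4 partial quotients, read off in order.

[10; 4, 3, 4]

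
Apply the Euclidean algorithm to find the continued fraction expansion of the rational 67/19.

Run the Euclidean algorithm on 67 and 19; the successive quotients are the partial quotients a_0, a_1, ... (each step inverts the fractional part left over by the previous one):
  67 = 3*19 + 10, so a_0 = 3.
  19 = 1*10 + 9, so a_1 = 1.
  10 = 1*9 + 1, so a_2 = 1.
  9 = 9*1 + 0, so a_3 = 9.
The remainder reaches 0 after 4 divisions, so the expansion has 4 partial quotients, read off in order.

[3; 1, 1, 9]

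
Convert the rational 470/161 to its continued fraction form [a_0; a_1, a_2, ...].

Run the Euclidean algorithm on 470 and 161; the successive quotients are the partial quotients a_0, a_1, ... (each step inverts the fractional part left over by the previous one):
  470 = 2*161 + 148, so a_0 = 2.
  161 = 1*148 + 13, so a_1 = 1.
  148 = 11*13 + 5, so a_2 = 11.
  13 = 2*5 + 3, so a_3 = 2.
  5 = 1*3 + 2, so a_4 = 1.
  3 = 1*2 + 1, so a_5 = 1.
  2 = 2*1 + 0, so a_6 = 2.
The remainder reaches 0 after 7 divisions, so the expansion has 7 partial quotients, read off in order.

[2; 1, 11, 2, 1, 1, 2]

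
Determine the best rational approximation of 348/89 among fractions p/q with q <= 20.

43/11

Expand x = 348/89 as a continued fraction with the Euclidean algorithm:
  348 = 3*89 + 81, so a_0 = 3.
  89 = 1*81 + 8, so a_1 = 1.
  81 = 10*8 + 1, so a_2 = 10.
  8 = 8*1 + 0, so a_3 = 8.
so x = [3; 1, 10, 8].
Convergents (p_i = a_i*p_{i-1} + p_{i-2}, q_i = a_i*q_{i-1} + q_{i-2} with p_{-2}=0, p_{-1}=1, q_{-2}=1, q_{-1}=0), until the denominator exceeds 20:
  i=0: a_0=3, p_0 = 3*1 + 0 = 3, q_0 = 3*0 + 1 = 1.
  i=1: a_1=1, p_1 = 1*3 + 1 = 4, q_1 = 1*1 + 0 = 1.
  i=2: a_2=10, p_2 = 10*4 + 3 = 43, q_2 = 10*1 + 1 = 11.
  i=3: a_3=8, p_3 = 8*43 + 4 = 348, q_3 = 8*11 + 1 = 89.
q_3 = 89 > 20, so the last convergent with denominator <= 20 is p_2/q_2 = 43/11.
The closest fraction with denominator <= 20 is either p_2/q_2 or the intermediate fraction (k*p_2 + p_1)/(k*q_2 + q_1) with the largest k >= 1 whose denominator stays <= 20; these approach x as k grows, and every other convergent or intermediate fraction in range is farther away.
Largest k: floor((20 - q_1)/q_2) = floor((20 - 1)/11) = 1.
That gives (1*43 + 4)/(1*11 + 1) = 47/12.
Compare the errors: |x - 43/11| = |348*11 - 43*89|/(89*11) = 1/979, and |x - 47/12| = |348*12 - 47*89|/(89*12) = 7/1068.
Cross-multiplying, 1*1068 = 1068 < 6853 = 7*979, so 1/979 is smaller: the convergent 43/11 is closer to x than 47/12.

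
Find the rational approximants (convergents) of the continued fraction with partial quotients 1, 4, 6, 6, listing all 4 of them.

1/1, 5/4, 31/25, 191/154

Using the convergent recurrence p_i = a_i*p_{i-1} + p_{i-2}, q_i = a_i*q_{i-1} + q_{i-2} with p_{-2}=0, p_{-1}=1, q_{-2}=1, q_{-1}=0:
  i=0: a_0=1, p_0 = 1*1 + 0 = 1, q_0 = 1*0 + 1 = 1.
  i=1: a_1=4, p_1 = 4*1 + 1 = 5, q_1 = 4*1 + 0 = 4.
  i=2: a_2=6, p_2 = 6*5 + 1 = 31, q_2 = 6*4 + 1 = 25.
  i=3: a_3=6, p_3 = 6*31 + 5 = 191, q_3 = 6*25 + 4 = 154.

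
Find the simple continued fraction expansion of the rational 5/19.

Run the Euclidean algorithm on 5 and 19; the successive quotients are the partial quotients a_0, a_1, ... (each step inverts the fractional part left over by the previous one):
  5 = 0*19 + 5, so a_0 = 0.
  19 = 3*5 + 4, so a_1 = 3.
  5 = 1*4 + 1, so a_2 = 1.
  4 = 4*1 + 0, so a_3 = 4.
The remainder reaches 0 after 4 divisions, so the expansion has 4 partial quotients, read off in order.

[0; 3, 1, 4]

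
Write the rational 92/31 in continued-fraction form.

[2; 1, 30]

Run the Euclidean algorithm on 92 and 31; the successive quotients are the partial quotients a_0, a_1, ... (each step inverts the fractional part left over by the previous one):
  92 = 2*31 + 30, so a_0 = 2.
  31 = 1*30 + 1, so a_1 = 1.
  30 = 30*1 + 0, so a_2 = 30.
The remainder reaches 0 after 3 divisions, so the expansion has 3 partial quotients, read off in order.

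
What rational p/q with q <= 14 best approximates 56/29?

Expand x = 56/29 as a continued fraction with the Euclidean algorithm:
  56 = 1*29 + 27, so a_0 = 1.
  29 = 1*27 + 2, so a_1 = 1.
  27 = 13*2 + 1, so a_2 = 13.
  2 = 2*1 + 0, so a_3 = 2.
so x = [1; 1, 13, 2].
Convergents (p_i = a_i*p_{i-1} + p_{i-2}, q_i = a_i*q_{i-1} + q_{i-2} with p_{-2}=0, p_{-1}=1, q_{-2}=1, q_{-1}=0), until the denominator exceeds 14:
  i=0: a_0=1, p_0 = 1*1 + 0 = 1, q_0 = 1*0 + 1 = 1.
  i=1: a_1=1, p_1 = 1*1 + 1 = 2, q_1 = 1*1 + 0 = 1.
  i=2: a_2=13, p_2 = 13*2 + 1 = 27, q_2 = 13*1 + 1 = 14.
  i=3: a_3=2, p_3 = 2*27 + 2 = 56, q_3 = 2*14 + 1 = 29.
q_3 = 29 > 14, so the last convergent with denominator <= 14 is p_2/q_2 = 27/14.
The closest fraction with denominator <= 14 is either p_2/q_2 or the intermediate fraction (k*p_2 + p_1)/(k*q_2 + q_1) with the largest k >= 1 whose denominator stays <= 14; these approach x as k grows, and every other convergent or intermediate fraction in range is farther away.
Largest k: floor((14 - q_1)/q_2) = floor((14 - 1)/14) = 0.
Since k = 0, no intermediate fraction beyond p_2/q_2 has denominator <= 14, so the convergent 27/14 is the closest (its error is |56*14 - 27*29|/(29*14) = 1/406).

27/14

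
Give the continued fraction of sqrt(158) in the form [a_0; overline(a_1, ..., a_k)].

Write x_i = (sqrt(158) + m_i)/d_i with (m_0, d_0) = (0, 1). a_0 = floor(sqrt(158)) = 12, since 12^2 = 144 <= 158 < 169 = 13^2.
Iterate m_{i+1} = d_i*a_i - m_i, d_{i+1} = (158 - m_{i+1}^2)/d_i, a_{i+1} = floor((a_0 + m_{i+1})/d_{i+1}):
  m_1 = 1*12 - 0 = 12, d_1 = (158 - 12^2)/1 = 14/1 = 14, a_1 = floor((12 + 12)/14) = 1.
  m_2 = 14*1 - 12 = 2, d_2 = (158 - 2^2)/14 = 154/14 = 11, a_2 = floor((12 + 2)/11) = 1.
  m_3 = 11*1 - 2 = 9, d_3 = (158 - 9^2)/11 = 77/11 = 7, a_3 = floor((12 + 9)/7) = 3.
  m_4 = 7*3 - 9 = 12, d_4 = (158 - 12^2)/7 = 14/7 = 2, a_4 = floor((12 + 12)/2) = 12.
  m_5 = 2*12 - 12 = 12, d_5 = (158 - 12^2)/2 = 14/2 = 7, a_5 = floor((12 + 12)/7) = 3.
  m_6 = 7*3 - 12 = 9, d_6 = (158 - 9^2)/7 = 77/7 = 11, a_6 = floor((12 + 9)/11) = 1.
  m_7 = 11*1 - 9 = 2, d_7 = (158 - 2^2)/11 = 154/11 = 14, a_7 = floor((12 + 2)/14) = 1.
  m_8 = 14*1 - 2 = 12, d_8 = (158 - 12^2)/14 = 14/14 = 1, a_8 = floor((12 + 12)/1) = 24.
  m_9 = 1*24 - 12 = 12, d_9 = (158 - 12^2)/1 = 14/1 = 14: (m_9, d_9) = (m_1, d_1) = (12, 14), so from here the quotients repeat a_1, ..., a_8; the period length is 8.
Hence the expansion of sqrt(158) is a_0 = 12 followed by the repeating block 1, 1, 3, 12, 3, 1, 1, 24 (period 8).

[12; overline(1, 1, 3, 12, 3, 1, 1, 24)]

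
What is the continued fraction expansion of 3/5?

Run the Euclidean algorithm on 3 and 5; the successive quotients are the partial quotients a_0, a_1, ... (each step inverts the fractional part left over by the previous one):
  3 = 0*5 + 3, so a_0 = 0.
  5 = 1*3 + 2, so a_1 = 1.
  3 = 1*2 + 1, so a_2 = 1.
  2 = 2*1 + 0, so a_3 = 2.
The remainder reaches 0 after 4 divisions, so the expansion has 4 partial quotients, read off in order.

[0; 1, 1, 2]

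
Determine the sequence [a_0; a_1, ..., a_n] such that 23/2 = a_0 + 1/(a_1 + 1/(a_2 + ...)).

Run the Euclidean algorithm on 23 and 2; the successive quotients are the partial quotients a_0, a_1, ... (each step inverts the fractional part left over by the previous one):
  23 = 11*2 + 1, so a_0 = 11.
  2 = 2*1 + 0, so a_1 = 2.
The remainder reaches 0 after 2 divisions, so the expansion has 2 partial quotients, read off in order.

[11; 2]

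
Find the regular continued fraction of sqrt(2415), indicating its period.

[49; (7, 98)]

Write x_i = (sqrt(2415) + m_i)/d_i with (m_0, d_0) = (0, 1). a_0 = floor(sqrt(2415)) = 49, since 49^2 = 2401 <= 2415 < 2500 = 50^2.
Iterate m_{i+1} = d_i*a_i - m_i, d_{i+1} = (2415 - m_{i+1}^2)/d_i, a_{i+1} = floor((a_0 + m_{i+1})/d_{i+1}):
  m_1 = 1*49 - 0 = 49, d_1 = (2415 - 49^2)/1 = 14/1 = 14, a_1 = floor((49 + 49)/14) = 7.
  m_2 = 14*7 - 49 = 49, d_2 = (2415 - 49^2)/14 = 14/14 = 1, a_2 = floor((49 + 49)/1) = 98.
  m_3 = 1*98 - 49 = 49, d_3 = (2415 - 49^2)/1 = 14/1 = 14: (m_3, d_3) = (m_1, d_1) = (49, 14), so from here the quotients repeat a_1, a_2; the period length is 2.
Hence the expansion of sqrt(2415) is a_0 = 49 followed by the repeating block 7, 98 (period 2).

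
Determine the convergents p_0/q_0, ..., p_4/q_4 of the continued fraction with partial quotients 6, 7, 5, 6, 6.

Using the convergent recurrence p_i = a_i*p_{i-1} + p_{i-2}, q_i = a_i*q_{i-1} + q_{i-2} with p_{-2}=0, p_{-1}=1, q_{-2}=1, q_{-1}=0:
  i=0: a_0=6, p_0 = 6*1 + 0 = 6, q_0 = 6*0 + 1 = 1.
  i=1: a_1=7, p_1 = 7*6 + 1 = 43, q_1 = 7*1 + 0 = 7.
  i=2: a_2=5, p_2 = 5*43 + 6 = 221, q_2 = 5*7 + 1 = 36.
  i=3: a_3=6, p_3 = 6*221 + 43 = 1369, q_3 = 6*36 + 7 = 223.
  i=4: a_4=6, p_4 = 6*1369 + 221 = 8435, q_4 = 6*223 + 36 = 1374.

6/1, 43/7, 221/36, 1369/223, 8435/1374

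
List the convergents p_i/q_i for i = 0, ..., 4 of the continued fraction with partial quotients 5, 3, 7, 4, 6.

Using the convergent recurrence p_i = a_i*p_{i-1} + p_{i-2}, q_i = a_i*q_{i-1} + q_{i-2} with p_{-2}=0, p_{-1}=1, q_{-2}=1, q_{-1}=0:
  i=0: a_0=5, p_0 = 5*1 + 0 = 5, q_0 = 5*0 + 1 = 1.
  i=1: a_1=3, p_1 = 3*5 + 1 = 16, q_1 = 3*1 + 0 = 3.
  i=2: a_2=7, p_2 = 7*16 + 5 = 117, q_2 = 7*3 + 1 = 22.
  i=3: a_3=4, p_3 = 4*117 + 16 = 484, q_3 = 4*22 + 3 = 91.
  i=4: a_4=6, p_4 = 6*484 + 117 = 3021, q_4 = 6*91 + 22 = 568.

5/1, 16/3, 117/22, 484/91, 3021/568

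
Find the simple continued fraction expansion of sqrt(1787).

[42; (3, 1, 1, 1, 41, 1, 1, 1, 3, 84)]

Write x_i = (sqrt(1787) + m_i)/d_i with (m_0, d_0) = (0, 1). a_0 = floor(sqrt(1787)) = 42, since 42^2 = 1764 <= 1787 < 1849 = 43^2.
Iterate m_{i+1} = d_i*a_i - m_i, d_{i+1} = (1787 - m_{i+1}^2)/d_i, a_{i+1} = floor((a_0 + m_{i+1})/d_{i+1}):
  m_1 = 1*42 - 0 = 42, d_1 = (1787 - 42^2)/1 = 23/1 = 23, a_1 = floor((42 + 42)/23) = 3.
  m_2 = 23*3 - 42 = 27, d_2 = (1787 - 27^2)/23 = 1058/23 = 46, a_2 = floor((42 + 27)/46) = 1.
  m_3 = 46*1 - 27 = 19, d_3 = (1787 - 19^2)/46 = 1426/46 = 31, a_3 = floor((42 + 19)/31) = 1.
  m_4 = 31*1 - 19 = 12, d_4 = (1787 - 12^2)/31 = 1643/31 = 53, a_4 = floor((42 + 12)/53) = 1.
  m_5 = 53*1 - 12 = 41, d_5 = (1787 - 41^2)/53 = 106/53 = 2, a_5 = floor((42 + 41)/2) = 41.
  m_6 = 2*41 - 41 = 41, d_6 = (1787 - 41^2)/2 = 106/2 = 53, a_6 = floor((42 + 41)/53) = 1.
  m_7 = 53*1 - 41 = 12, d_7 = (1787 - 12^2)/53 = 1643/53 = 31, a_7 = floor((42 + 12)/31) = 1.
  m_8 = 31*1 - 12 = 19, d_8 = (1787 - 19^2)/31 = 1426/31 = 46, a_8 = floor((42 + 19)/46) = 1.
  m_9 = 46*1 - 19 = 27, d_9 = (1787 - 27^2)/46 = 1058/46 = 23, a_9 = floor((42 + 27)/23) = 3.
  m_10 = 23*3 - 27 = 42, d_10 = (1787 - 42^2)/23 = 23/23 = 1, a_10 = floor((42 + 42)/1) = 84.
  m_11 = 1*84 - 42 = 42, d_11 = (1787 - 42^2)/1 = 23/1 = 23: (m_11, d_11) = (m_1, d_1) = (42, 23), so from here the quotients repeat a_1, ..., a_10; the period length is 10.
Hence the expansion of sqrt(1787) is a_0 = 42 followed by the repeating block 3, 1, 1, 1, 41, 1, 1, 1, 3, 84 (period 10).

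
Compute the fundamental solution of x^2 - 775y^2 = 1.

(x, y) = (4620799, 165984)

First expand sqrt(775) as a continued fraction. With x_i = (sqrt(775) + m_i)/d_i and (m_0, d_0) = (0, 1): a_0 = floor(sqrt(775)) = 27, since 27^2 = 729 <= 775 < 784 = 28^2.
Iterate m_{i+1} = d_i*a_i - m_i, d_{i+1} = (775 - m_{i+1}^2)/d_i, a_{i+1} = floor((a_0 + m_{i+1})/d_{i+1}):
  m_1 = 1*27 - 0 = 27, d_1 = (775 - 27^2)/1 = 46/1 = 46, a_1 = floor((27 + 27)/46) = 1.
  m_2 = 46*1 - 27 = 19, d_2 = (775 - 19^2)/46 = 414/46 = 9, a_2 = floor((27 + 19)/9) = 5.
  m_3 = 9*5 - 19 = 26, d_3 = (775 - 26^2)/9 = 99/9 = 11, a_3 = floor((27 + 26)/11) = 4.
  m_4 = 11*4 - 26 = 18, d_4 = (775 - 18^2)/11 = 451/11 = 41, a_4 = floor((27 + 18)/41) = 1.
  m_5 = 41*1 - 18 = 23, d_5 = (775 - 23^2)/41 = 246/41 = 6, a_5 = floor((27 + 23)/6) = 8.
  m_6 = 6*8 - 23 = 25, d_6 = (775 - 25^2)/6 = 150/6 = 25, a_6 = floor((27 + 25)/25) = 2.
  m_7 = 25*2 - 25 = 25, d_7 = (775 - 25^2)/25 = 150/25 = 6, a_7 = floor((27 + 25)/6) = 8.
  m_8 = 6*8 - 25 = 23, d_8 = (775 - 23^2)/6 = 246/6 = 41, a_8 = floor((27 + 23)/41) = 1.
  m_9 = 41*1 - 23 = 18, d_9 = (775 - 18^2)/41 = 451/41 = 11, a_9 = floor((27 + 18)/11) = 4.
  m_10 = 11*4 - 18 = 26, d_10 = (775 - 26^2)/11 = 99/11 = 9, a_10 = floor((27 + 26)/9) = 5.
  m_11 = 9*5 - 26 = 19, d_11 = (775 - 19^2)/9 = 414/9 = 46, a_11 = floor((27 + 19)/46) = 1.
  m_12 = 46*1 - 19 = 27, d_12 = (775 - 27^2)/46 = 46/46 = 1, a_12 = floor((27 + 27)/1) = 54.
  m_13 = 1*54 - 27 = 27, d_13 = (775 - 27^2)/1 = 46/1 = 46: (m_13, d_13) = (m_1, d_1) = (27, 46), so from here the quotients repeat a_1, ..., a_12; the period length is 12.
So sqrt(775) = [27; (1, 5, 4, 1, 8, 2, 8, 1, 4, 5, 1, 54)] with period length k = 12.
k is even, so the fundamental solution of x^2 - 775y^2 = 1 is (p_{k-1}, q_{k-1}) = (p_11, q_11); compute convergents through index 11.
Convergents (p_i = a_i*p_{i-1} + p_{i-2}, q_i = a_i*q_{i-1} + q_{i-2} with p_{-2}=0, p_{-1}=1, q_{-2}=1, q_{-1}=0):
  i=0: a_0=27, p_0 = 27*1 + 0 = 27, q_0 = 27*0 + 1 = 1.
  i=1: a_1=1, p_1 = 1*27 + 1 = 28, q_1 = 1*1 + 0 = 1.
  i=2: a_2=5, p_2 = 5*28 + 27 = 167, q_2 = 5*1 + 1 = 6.
  i=3: a_3=4, p_3 = 4*167 + 28 = 696, q_3 = 4*6 + 1 = 25.
  i=4: a_4=1, p_4 = 1*696 + 167 = 863, q_4 = 1*25 + 6 = 31.
  i=5: a_5=8, p_5 = 8*863 + 696 = 7600, q_5 = 8*31 + 25 = 273.
  i=6: a_6=2, p_6 = 2*7600 + 863 = 16063, q_6 = 2*273 + 31 = 577.
  i=7: a_7=8, p_7 = 8*16063 + 7600 = 136104, q_7 = 8*577 + 273 = 4889.
  i=8: a_8=1, p_8 = 1*136104 + 16063 = 152167, q_8 = 1*4889 + 577 = 5466.
  i=9: a_9=4, p_9 = 4*152167 + 136104 = 744772, q_9 = 4*5466 + 4889 = 26753.
  i=10: a_10=5, p_10 = 5*744772 + 152167 = 3876027, q_10 = 5*26753 + 5466 = 139231.
  i=11: a_11=1, p_11 = 1*3876027 + 744772 = 4620799, q_11 = 1*139231 + 26753 = 165984.
Check: 4620799^2 - 775*165984^2 = 21351783398401 - 21351783398400 = 1, so (x, y) = (4620799, 165984) solves the equation, and by the theorem it is the least positive solution.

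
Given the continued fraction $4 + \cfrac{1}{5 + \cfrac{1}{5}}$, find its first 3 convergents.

Using the convergent recurrence p_i = a_i*p_{i-1} + p_{i-2}, q_i = a_i*q_{i-1} + q_{i-2} with p_{-2}=0, p_{-1}=1, q_{-2}=1, q_{-1}=0:
  i=0: a_0=4, p_0 = 4*1 + 0 = 4, q_0 = 4*0 + 1 = 1.
  i=1: a_1=5, p_1 = 5*4 + 1 = 21, q_1 = 5*1 + 0 = 5.
  i=2: a_2=5, p_2 = 5*21 + 4 = 109, q_2 = 5*5 + 1 = 26.

4/1, 21/5, 109/26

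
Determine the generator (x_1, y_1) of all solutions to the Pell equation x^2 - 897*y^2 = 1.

(x, y) = (599, 20)

First expand sqrt(897) as a continued fraction. With x_i = (sqrt(897) + m_i)/d_i and (m_0, d_0) = (0, 1): a_0 = floor(sqrt(897)) = 29, since 29^2 = 841 <= 897 < 900 = 30^2.
Iterate m_{i+1} = d_i*a_i - m_i, d_{i+1} = (897 - m_{i+1}^2)/d_i, a_{i+1} = floor((a_0 + m_{i+1})/d_{i+1}):
  m_1 = 1*29 - 0 = 29, d_1 = (897 - 29^2)/1 = 56/1 = 56, a_1 = floor((29 + 29)/56) = 1.
  m_2 = 56*1 - 29 = 27, d_2 = (897 - 27^2)/56 = 168/56 = 3, a_2 = floor((29 + 27)/3) = 18.
  m_3 = 3*18 - 27 = 27, d_3 = (897 - 27^2)/3 = 168/3 = 56, a_3 = floor((29 + 27)/56) = 1.
  m_4 = 56*1 - 27 = 29, d_4 = (897 - 29^2)/56 = 56/56 = 1, a_4 = floor((29 + 29)/1) = 58.
  m_5 = 1*58 - 29 = 29, d_5 = (897 - 29^2)/1 = 56/1 = 56: (m_5, d_5) = (m_1, d_1) = (29, 56), so from here the quotients repeat a_1, ..., a_4; the period length is 4.
So sqrt(897) = [29; (1, 18, 1, 58)] with period length k = 4.
k is even, so the fundamental solution of x^2 - 897y^2 = 1 is (p_{k-1}, q_{k-1}) = (p_3, q_3); compute convergents through index 3.
Convergents (p_i = a_i*p_{i-1} + p_{i-2}, q_i = a_i*q_{i-1} + q_{i-2} with p_{-2}=0, p_{-1}=1, q_{-2}=1, q_{-1}=0):
  i=0: a_0=29, p_0 = 29*1 + 0 = 29, q_0 = 29*0 + 1 = 1.
  i=1: a_1=1, p_1 = 1*29 + 1 = 30, q_1 = 1*1 + 0 = 1.
  i=2: a_2=18, p_2 = 18*30 + 29 = 569, q_2 = 18*1 + 1 = 19.
  i=3: a_3=1, p_3 = 1*569 + 30 = 599, q_3 = 1*19 + 1 = 20.
Check: 599^2 - 897*20^2 = 358801 - 358800 = 1, so (x, y) = (599, 20) solves the equation, and by the theorem it is the least positive solution.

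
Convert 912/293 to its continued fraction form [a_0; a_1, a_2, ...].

Run the Euclidean algorithm on 912 and 293; the successive quotients are the partial quotients a_0, a_1, ... (each step inverts the fractional part left over by the previous one):
  912 = 3*293 + 33, so a_0 = 3.
  293 = 8*33 + 29, so a_1 = 8.
  33 = 1*29 + 4, so a_2 = 1.
  29 = 7*4 + 1, so a_3 = 7.
  4 = 4*1 + 0, so a_4 = 4.
The remainder reaches 0 after 5 divisions, so the expansion has 5 partial quotients, read off in order.

[3; 8, 1, 7, 4]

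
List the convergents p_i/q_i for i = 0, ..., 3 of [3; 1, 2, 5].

Using the convergent recurrence p_i = a_i*p_{i-1} + p_{i-2}, q_i = a_i*q_{i-1} + q_{i-2} with p_{-2}=0, p_{-1}=1, q_{-2}=1, q_{-1}=0:
  i=0: a_0=3, p_0 = 3*1 + 0 = 3, q_0 = 3*0 + 1 = 1.
  i=1: a_1=1, p_1 = 1*3 + 1 = 4, q_1 = 1*1 + 0 = 1.
  i=2: a_2=2, p_2 = 2*4 + 3 = 11, q_2 = 2*1 + 1 = 3.
  i=3: a_3=5, p_3 = 5*11 + 4 = 59, q_3 = 5*3 + 1 = 16.

3/1, 4/1, 11/3, 59/16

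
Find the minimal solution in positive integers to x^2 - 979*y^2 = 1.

First expand sqrt(979) as a continued fraction. With x_i = (sqrt(979) + m_i)/d_i and (m_0, d_0) = (0, 1): a_0 = floor(sqrt(979)) = 31, since 31^2 = 961 <= 979 < 1024 = 32^2.
Iterate m_{i+1} = d_i*a_i - m_i, d_{i+1} = (979 - m_{i+1}^2)/d_i, a_{i+1} = floor((a_0 + m_{i+1})/d_{i+1}):
  m_1 = 1*31 - 0 = 31, d_1 = (979 - 31^2)/1 = 18/1 = 18, a_1 = floor((31 + 31)/18) = 3.
  m_2 = 18*3 - 31 = 23, d_2 = (979 - 23^2)/18 = 450/18 = 25, a_2 = floor((31 + 23)/25) = 2.
  m_3 = 25*2 - 23 = 27, d_3 = (979 - 27^2)/25 = 250/25 = 10, a_3 = floor((31 + 27)/10) = 5.
  m_4 = 10*5 - 27 = 23, d_4 = (979 - 23^2)/10 = 450/10 = 45, a_4 = floor((31 + 23)/45) = 1.
  m_5 = 45*1 - 23 = 22, d_5 = (979 - 22^2)/45 = 495/45 = 11, a_5 = floor((31 + 22)/11) = 4.
  m_6 = 11*4 - 22 = 22, d_6 = (979 - 22^2)/11 = 495/11 = 45, a_6 = floor((31 + 22)/45) = 1.
  m_7 = 45*1 - 22 = 23, d_7 = (979 - 23^2)/45 = 450/45 = 10, a_7 = floor((31 + 23)/10) = 5.
  m_8 = 10*5 - 23 = 27, d_8 = (979 - 27^2)/10 = 250/10 = 25, a_8 = floor((31 + 27)/25) = 2.
  m_9 = 25*2 - 27 = 23, d_9 = (979 - 23^2)/25 = 450/25 = 18, a_9 = floor((31 + 23)/18) = 3.
  m_10 = 18*3 - 23 = 31, d_10 = (979 - 31^2)/18 = 18/18 = 1, a_10 = floor((31 + 31)/1) = 62.
  m_11 = 1*62 - 31 = 31, d_11 = (979 - 31^2)/1 = 18/1 = 18: (m_11, d_11) = (m_1, d_1) = (31, 18), so from here the quotients repeat a_1, ..., a_10; the period length is 10.
So sqrt(979) = [31; (3, 2, 5, 1, 4, 1, 5, 2, 3, 62)] with period length k = 10.
k is even, so the fundamental solution of x^2 - 979y^2 = 1 is (p_{k-1}, q_{k-1}) = (p_9, q_9); compute convergents through index 9.
Convergents (p_i = a_i*p_{i-1} + p_{i-2}, q_i = a_i*q_{i-1} + q_{i-2} with p_{-2}=0, p_{-1}=1, q_{-2}=1, q_{-1}=0):
  i=0: a_0=31, p_0 = 31*1 + 0 = 31, q_0 = 31*0 + 1 = 1.
  i=1: a_1=3, p_1 = 3*31 + 1 = 94, q_1 = 3*1 + 0 = 3.
  i=2: a_2=2, p_2 = 2*94 + 31 = 219, q_2 = 2*3 + 1 = 7.
  i=3: a_3=5, p_3 = 5*219 + 94 = 1189, q_3 = 5*7 + 3 = 38.
  i=4: a_4=1, p_4 = 1*1189 + 219 = 1408, q_4 = 1*38 + 7 = 45.
  i=5: a_5=4, p_5 = 4*1408 + 1189 = 6821, q_5 = 4*45 + 38 = 218.
  i=6: a_6=1, p_6 = 1*6821 + 1408 = 8229, q_6 = 1*218 + 45 = 263.
  i=7: a_7=5, p_7 = 5*8229 + 6821 = 47966, q_7 = 5*263 + 218 = 1533.
  i=8: a_8=2, p_8 = 2*47966 + 8229 = 104161, q_8 = 2*1533 + 263 = 3329.
  i=9: a_9=3, p_9 = 3*104161 + 47966 = 360449, q_9 = 3*3329 + 1533 = 11520.
Check: 360449^2 - 979*11520^2 = 129923481601 - 129923481600 = 1, so (x, y) = (360449, 11520) solves the equation, and by the theorem it is the least positive solution.

(x, y) = (360449, 11520)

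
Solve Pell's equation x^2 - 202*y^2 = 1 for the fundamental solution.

(x, y) = (19731763, 1388322)

First expand sqrt(202) as a continued fraction. With x_i = (sqrt(202) + m_i)/d_i and (m_0, d_0) = (0, 1): a_0 = floor(sqrt(202)) = 14, since 14^2 = 196 <= 202 < 225 = 15^2.
Iterate m_{i+1} = d_i*a_i - m_i, d_{i+1} = (202 - m_{i+1}^2)/d_i, a_{i+1} = floor((a_0 + m_{i+1})/d_{i+1}):
  m_1 = 1*14 - 0 = 14, d_1 = (202 - 14^2)/1 = 6/1 = 6, a_1 = floor((14 + 14)/6) = 4.
  m_2 = 6*4 - 14 = 10, d_2 = (202 - 10^2)/6 = 102/6 = 17, a_2 = floor((14 + 10)/17) = 1.
  m_3 = 17*1 - 10 = 7, d_3 = (202 - 7^2)/17 = 153/17 = 9, a_3 = floor((14 + 7)/9) = 2.
  m_4 = 9*2 - 7 = 11, d_4 = (202 - 11^2)/9 = 81/9 = 9, a_4 = floor((14 + 11)/9) = 2.
  m_5 = 9*2 - 11 = 7, d_5 = (202 - 7^2)/9 = 153/9 = 17, a_5 = floor((14 + 7)/17) = 1.
  m_6 = 17*1 - 7 = 10, d_6 = (202 - 10^2)/17 = 102/17 = 6, a_6 = floor((14 + 10)/6) = 4.
  m_7 = 6*4 - 10 = 14, d_7 = (202 - 14^2)/6 = 6/6 = 1, a_7 = floor((14 + 14)/1) = 28.
  m_8 = 1*28 - 14 = 14, d_8 = (202 - 14^2)/1 = 6/1 = 6: (m_8, d_8) = (m_1, d_1) = (14, 6), so from here the quotients repeat a_1, ..., a_7; the period length is 7.
So sqrt(202) = [14; (4, 1, 2, 2, 1, 4, 28)] with period length k = 7.
k is odd, so (p_{k-1}, q_{k-1}) only solves x^2 - 202y^2 = -1 and the fundamental solution of x^2 - 202y^2 = 1 is (p_{2k-1}, q_{2k-1}) = (p_13, q_13); compute convergents through index 13, running through the period twice.
Convergents (p_i = a_i*p_{i-1} + p_{i-2}, q_i = a_i*q_{i-1} + q_{i-2} with p_{-2}=0, p_{-1}=1, q_{-2}=1, q_{-1}=0):
  i=0: a_0=14, p_0 = 14*1 + 0 = 14, q_0 = 14*0 + 1 = 1.
  i=1: a_1=4, p_1 = 4*14 + 1 = 57, q_1 = 4*1 + 0 = 4.
  i=2: a_2=1, p_2 = 1*57 + 14 = 71, q_2 = 1*4 + 1 = 5.
  i=3: a_3=2, p_3 = 2*71 + 57 = 199, q_3 = 2*5 + 4 = 14.
  i=4: a_4=2, p_4 = 2*199 + 71 = 469, q_4 = 2*14 + 5 = 33.
  i=5: a_5=1, p_5 = 1*469 + 199 = 668, q_5 = 1*33 + 14 = 47.
  i=6: a_6=4, p_6 = 4*668 + 469 = 3141, q_6 = 4*47 + 33 = 221.
  i=7: a_7=28, p_7 = 28*3141 + 668 = 88616, q_7 = 28*221 + 47 = 6235.
  i=8: a_8=4, p_8 = 4*88616 + 3141 = 357605, q_8 = 4*6235 + 221 = 25161.
  i=9: a_9=1, p_9 = 1*357605 + 88616 = 446221, q_9 = 1*25161 + 6235 = 31396.
  i=10: a_10=2, p_10 = 2*446221 + 357605 = 1250047, q_10 = 2*31396 + 25161 = 87953.
  i=11: a_11=2, p_11 = 2*1250047 + 446221 = 2946315, q_11 = 2*87953 + 31396 = 207302.
  i=12: a_12=1, p_12 = 1*2946315 + 1250047 = 4196362, q_12 = 1*207302 + 87953 = 295255.
  i=13: a_13=4, p_13 = 4*4196362 + 2946315 = 19731763, q_13 = 4*295255 + 207302 = 1388322.
Indeed p_6^2 - 202*q_6^2 = 9865881 - 9865882 = -1, not +1.
Check: 19731763^2 - 202*1388322^2 = 389342471088169 - 389342471088168 = 1, so (x, y) = (19731763, 1388322) solves the equation, and by the theorem it is the least positive solution.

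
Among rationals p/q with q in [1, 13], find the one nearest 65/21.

34/11

Expand x = 65/21 as a continued fraction with the Euclidean algorithm:
  65 = 3*21 + 2, so a_0 = 3.
  21 = 10*2 + 1, so a_1 = 10.
  2 = 2*1 + 0, so a_2 = 2.
so x = [3; 10, 2].
Convergents (p_i = a_i*p_{i-1} + p_{i-2}, q_i = a_i*q_{i-1} + q_{i-2} with p_{-2}=0, p_{-1}=1, q_{-2}=1, q_{-1}=0), until the denominator exceeds 13:
  i=0: a_0=3, p_0 = 3*1 + 0 = 3, q_0 = 3*0 + 1 = 1.
  i=1: a_1=10, p_1 = 10*3 + 1 = 31, q_1 = 10*1 + 0 = 10.
  i=2: a_2=2, p_2 = 2*31 + 3 = 65, q_2 = 2*10 + 1 = 21.
q_2 = 21 > 13, so the last convergent with denominator <= 13 is p_1/q_1 = 31/10.
The closest fraction with denominator <= 13 is either p_1/q_1 or the intermediate fraction (k*p_1 + p_0)/(k*q_1 + q_0) with the largest k >= 1 whose denominator stays <= 13; these approach x as k grows, and every other convergent or intermediate fraction in range is farther away.
Largest k: floor((13 - q_0)/q_1) = floor((13 - 1)/10) = 1.
That gives (1*31 + 3)/(1*10 + 1) = 34/11.
Compare the errors: |x - 31/10| = |65*10 - 31*21|/(21*10) = 1/210, and |x - 34/11| = |65*11 - 34*21|/(21*11) = 1/231.
Cross-multiplying, 1*210 = 210 < 231 = 1*231, so 1/231 is smaller: the intermediate fraction 34/11 is closer to x than 31/10.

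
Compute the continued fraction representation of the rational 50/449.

Run the Euclidean algorithm on 50 and 449; the successive quotients are the partial quotients a_0, a_1, ... (each step inverts the fractional part left over by the previous one):
  50 = 0*449 + 50, so a_0 = 0.
  449 = 8*50 + 49, so a_1 = 8.
  50 = 1*49 + 1, so a_2 = 1.
  49 = 49*1 + 0, so a_3 = 49.
The remainder reaches 0 after 4 divisions, so the expansion has 4 partial quotients, read off in order.

[0; 8, 1, 49]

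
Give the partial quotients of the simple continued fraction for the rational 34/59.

[0; 1, 1, 2, 1, 3, 2]

Run the Euclidean algorithm on 34 and 59; the successive quotients are the partial quotients a_0, a_1, ... (each step inverts the fractional part left over by the previous one):
  34 = 0*59 + 34, so a_0 = 0.
  59 = 1*34 + 25, so a_1 = 1.
  34 = 1*25 + 9, so a_2 = 1.
  25 = 2*9 + 7, so a_3 = 2.
  9 = 1*7 + 2, so a_4 = 1.
  7 = 3*2 + 1, so a_5 = 3.
  2 = 2*1 + 0, so a_6 = 2.
The remainder reaches 0 after 7 divisions, so the expansion has 7 partial quotients, read off in order.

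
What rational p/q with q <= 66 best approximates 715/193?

Expand x = 715/193 as a continued fraction with the Euclidean algorithm:
  715 = 3*193 + 136, so a_0 = 3.
  193 = 1*136 + 57, so a_1 = 1.
  136 = 2*57 + 22, so a_2 = 2.
  57 = 2*22 + 13, so a_3 = 2.
  22 = 1*13 + 9, so a_4 = 1.
  13 = 1*9 + 4, so a_5 = 1.
  9 = 2*4 + 1, so a_6 = 2.
  4 = 4*1 + 0, so a_7 = 4.
so x = [3; 1, 2, 2, 1, 1, 2, 4].
Convergents (p_i = a_i*p_{i-1} + p_{i-2}, q_i = a_i*q_{i-1} + q_{i-2} with p_{-2}=0, p_{-1}=1, q_{-2}=1, q_{-1}=0), until the denominator exceeds 66:
  i=0: a_0=3, p_0 = 3*1 + 0 = 3, q_0 = 3*0 + 1 = 1.
  i=1: a_1=1, p_1 = 1*3 + 1 = 4, q_1 = 1*1 + 0 = 1.
  i=2: a_2=2, p_2 = 2*4 + 3 = 11, q_2 = 2*1 + 1 = 3.
  i=3: a_3=2, p_3 = 2*11 + 4 = 26, q_3 = 2*3 + 1 = 7.
  i=4: a_4=1, p_4 = 1*26 + 11 = 37, q_4 = 1*7 + 3 = 10.
  i=5: a_5=1, p_5 = 1*37 + 26 = 63, q_5 = 1*10 + 7 = 17.
  i=6: a_6=2, p_6 = 2*63 + 37 = 163, q_6 = 2*17 + 10 = 44.
  i=7: a_7=4, p_7 = 4*163 + 63 = 715, q_7 = 4*44 + 17 = 193.
q_7 = 193 > 66, so the last convergent with denominator <= 66 is p_6/q_6 = 163/44.
The closest fraction with denominator <= 66 is either p_6/q_6 or the intermediate fraction (k*p_6 + p_5)/(k*q_6 + q_5) with the largest k >= 1 whose denominator stays <= 66; these approach x as k grows, and every other convergent or intermediate fraction in range is farther away.
Largest k: floor((66 - q_5)/q_6) = floor((66 - 17)/44) = 1.
That gives (1*163 + 63)/(1*44 + 17) = 226/61.
Compare the errors: |x - 163/44| = |715*44 - 163*193|/(193*44) = 1/8492, and |x - 226/61| = |715*61 - 226*193|/(193*61) = 3/11773.
Cross-multiplying, 1*11773 = 11773 < 25476 = 3*8492, so 1/8492 is smaller: the convergent 163/44 is closer to x than 226/61.

163/44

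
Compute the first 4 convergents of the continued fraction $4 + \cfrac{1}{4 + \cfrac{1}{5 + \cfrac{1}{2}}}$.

4/1, 17/4, 89/21, 195/46

Using the convergent recurrence p_i = a_i*p_{i-1} + p_{i-2}, q_i = a_i*q_{i-1} + q_{i-2} with p_{-2}=0, p_{-1}=1, q_{-2}=1, q_{-1}=0:
  i=0: a_0=4, p_0 = 4*1 + 0 = 4, q_0 = 4*0 + 1 = 1.
  i=1: a_1=4, p_1 = 4*4 + 1 = 17, q_1 = 4*1 + 0 = 4.
  i=2: a_2=5, p_2 = 5*17 + 4 = 89, q_2 = 5*4 + 1 = 21.
  i=3: a_3=2, p_3 = 2*89 + 17 = 195, q_3 = 2*21 + 4 = 46.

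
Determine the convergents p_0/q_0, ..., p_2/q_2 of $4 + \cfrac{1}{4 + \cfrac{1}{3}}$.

4/1, 17/4, 55/13

Using the convergent recurrence p_i = a_i*p_{i-1} + p_{i-2}, q_i = a_i*q_{i-1} + q_{i-2} with p_{-2}=0, p_{-1}=1, q_{-2}=1, q_{-1}=0:
  i=0: a_0=4, p_0 = 4*1 + 0 = 4, q_0 = 4*0 + 1 = 1.
  i=1: a_1=4, p_1 = 4*4 + 1 = 17, q_1 = 4*1 + 0 = 4.
  i=2: a_2=3, p_2 = 3*17 + 4 = 55, q_2 = 3*4 + 1 = 13.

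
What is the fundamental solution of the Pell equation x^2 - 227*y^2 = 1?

First expand sqrt(227) as a continued fraction. With x_i = (sqrt(227) + m_i)/d_i and (m_0, d_0) = (0, 1): a_0 = floor(sqrt(227)) = 15, since 15^2 = 225 <= 227 < 256 = 16^2.
Iterate m_{i+1} = d_i*a_i - m_i, d_{i+1} = (227 - m_{i+1}^2)/d_i, a_{i+1} = floor((a_0 + m_{i+1})/d_{i+1}):
  m_1 = 1*15 - 0 = 15, d_1 = (227 - 15^2)/1 = 2/1 = 2, a_1 = floor((15 + 15)/2) = 15.
  m_2 = 2*15 - 15 = 15, d_2 = (227 - 15^2)/2 = 2/2 = 1, a_2 = floor((15 + 15)/1) = 30.
  m_3 = 1*30 - 15 = 15, d_3 = (227 - 15^2)/1 = 2/1 = 2: (m_3, d_3) = (m_1, d_1) = (15, 2), so from here the quotients repeat a_1, a_2; the period length is 2.
So sqrt(227) = [15; (15, 30)] with period length k = 2.
k is even, so the fundamental solution of x^2 - 227y^2 = 1 is (p_{k-1}, q_{k-1}) = (p_1, q_1); compute convergents through index 1.
Convergents (p_i = a_i*p_{i-1} + p_{i-2}, q_i = a_i*q_{i-1} + q_{i-2} with p_{-2}=0, p_{-1}=1, q_{-2}=1, q_{-1}=0):
  i=0: a_0=15, p_0 = 15*1 + 0 = 15, q_0 = 15*0 + 1 = 1.
  i=1: a_1=15, p_1 = 15*15 + 1 = 226, q_1 = 15*1 + 0 = 15.
Check: 226^2 - 227*15^2 = 51076 - 51075 = 1, so (x, y) = (226, 15) solves the equation, and by the theorem it is the least positive solution.

(x, y) = (226, 15)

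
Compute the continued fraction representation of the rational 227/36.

Run the Euclidean algorithm on 227 and 36; the successive quotients are the partial quotients a_0, a_1, ... (each step inverts the fractional part left over by the previous one):
  227 = 6*36 + 11, so a_0 = 6.
  36 = 3*11 + 3, so a_1 = 3.
  11 = 3*3 + 2, so a_2 = 3.
  3 = 1*2 + 1, so a_3 = 1.
  2 = 2*1 + 0, so a_4 = 2.
The remainder reaches 0 after 5 divisions, so the expansion has 5 partial quotients, read off in order.

[6; 3, 3, 1, 2]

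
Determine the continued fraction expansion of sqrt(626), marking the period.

Write x_i = (sqrt(626) + m_i)/d_i with (m_0, d_0) = (0, 1). a_0 = floor(sqrt(626)) = 25, since 25^2 = 625 <= 626 < 676 = 26^2.
Iterate m_{i+1} = d_i*a_i - m_i, d_{i+1} = (626 - m_{i+1}^2)/d_i, a_{i+1} = floor((a_0 + m_{i+1})/d_{i+1}):
  m_1 = 1*25 - 0 = 25, d_1 = (626 - 25^2)/1 = 1/1 = 1, a_1 = floor((25 + 25)/1) = 50.
  m_2 = 1*50 - 25 = 25, d_2 = (626 - 25^2)/1 = 1/1 = 1: (m_2, d_2) = (m_1, d_1) = (25, 1), so from here the quotient a_1 repeats; the period length is 1.
Hence the expansion of sqrt(626) is a_0 = 25 followed by the repeating block 50 (period 1).

[25; (50)]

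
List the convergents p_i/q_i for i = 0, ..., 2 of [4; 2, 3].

4/1, 9/2, 31/7

Using the convergent recurrence p_i = a_i*p_{i-1} + p_{i-2}, q_i = a_i*q_{i-1} + q_{i-2} with p_{-2}=0, p_{-1}=1, q_{-2}=1, q_{-1}=0:
  i=0: a_0=4, p_0 = 4*1 + 0 = 4, q_0 = 4*0 + 1 = 1.
  i=1: a_1=2, p_1 = 2*4 + 1 = 9, q_1 = 2*1 + 0 = 2.
  i=2: a_2=3, p_2 = 3*9 + 4 = 31, q_2 = 3*2 + 1 = 7.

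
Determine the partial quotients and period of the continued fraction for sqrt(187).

[13; (1, 2, 13, 2, 1, 26)]

Write x_i = (sqrt(187) + m_i)/d_i with (m_0, d_0) = (0, 1). a_0 = floor(sqrt(187)) = 13, since 13^2 = 169 <= 187 < 196 = 14^2.
Iterate m_{i+1} = d_i*a_i - m_i, d_{i+1} = (187 - m_{i+1}^2)/d_i, a_{i+1} = floor((a_0 + m_{i+1})/d_{i+1}):
  m_1 = 1*13 - 0 = 13, d_1 = (187 - 13^2)/1 = 18/1 = 18, a_1 = floor((13 + 13)/18) = 1.
  m_2 = 18*1 - 13 = 5, d_2 = (187 - 5^2)/18 = 162/18 = 9, a_2 = floor((13 + 5)/9) = 2.
  m_3 = 9*2 - 5 = 13, d_3 = (187 - 13^2)/9 = 18/9 = 2, a_3 = floor((13 + 13)/2) = 13.
  m_4 = 2*13 - 13 = 13, d_4 = (187 - 13^2)/2 = 18/2 = 9, a_4 = floor((13 + 13)/9) = 2.
  m_5 = 9*2 - 13 = 5, d_5 = (187 - 5^2)/9 = 162/9 = 18, a_5 = floor((13 + 5)/18) = 1.
  m_6 = 18*1 - 5 = 13, d_6 = (187 - 13^2)/18 = 18/18 = 1, a_6 = floor((13 + 13)/1) = 26.
  m_7 = 1*26 - 13 = 13, d_7 = (187 - 13^2)/1 = 18/1 = 18: (m_7, d_7) = (m_1, d_1) = (13, 18), so from here the quotients repeat a_1, ..., a_6; the period length is 6.
Hence the expansion of sqrt(187) is a_0 = 13 followed by the repeating block 1, 2, 13, 2, 1, 26 (period 6).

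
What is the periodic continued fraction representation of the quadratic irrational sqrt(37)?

[6; (12)]

Write x_i = (sqrt(37) + m_i)/d_i with (m_0, d_0) = (0, 1). a_0 = floor(sqrt(37)) = 6, since 6^2 = 36 <= 37 < 49 = 7^2.
Iterate m_{i+1} = d_i*a_i - m_i, d_{i+1} = (37 - m_{i+1}^2)/d_i, a_{i+1} = floor((a_0 + m_{i+1})/d_{i+1}):
  m_1 = 1*6 - 0 = 6, d_1 = (37 - 6^2)/1 = 1/1 = 1, a_1 = floor((6 + 6)/1) = 12.
  m_2 = 1*12 - 6 = 6, d_2 = (37 - 6^2)/1 = 1/1 = 1: (m_2, d_2) = (m_1, d_1) = (6, 1), so from here the quotient a_1 repeats; the period length is 1.
Hence the expansion of sqrt(37) is a_0 = 6 followed by the repeating block 12 (period 1).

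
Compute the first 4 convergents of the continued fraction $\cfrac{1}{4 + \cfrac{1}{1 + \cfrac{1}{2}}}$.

Using the convergent recurrence p_i = a_i*p_{i-1} + p_{i-2}, q_i = a_i*q_{i-1} + q_{i-2} with p_{-2}=0, p_{-1}=1, q_{-2}=1, q_{-1}=0:
  i=0: a_0=0, p_0 = 0*1 + 0 = 0, q_0 = 0*0 + 1 = 1.
  i=1: a_1=4, p_1 = 4*0 + 1 = 1, q_1 = 4*1 + 0 = 4.
  i=2: a_2=1, p_2 = 1*1 + 0 = 1, q_2 = 1*4 + 1 = 5.
  i=3: a_3=2, p_3 = 2*1 + 1 = 3, q_3 = 2*5 + 4 = 14.

0/1, 1/4, 1/5, 3/14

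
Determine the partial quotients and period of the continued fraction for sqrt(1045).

Write x_i = (sqrt(1045) + m_i)/d_i with (m_0, d_0) = (0, 1). a_0 = floor(sqrt(1045)) = 32, since 32^2 = 1024 <= 1045 < 1089 = 33^2.
Iterate m_{i+1} = d_i*a_i - m_i, d_{i+1} = (1045 - m_{i+1}^2)/d_i, a_{i+1} = floor((a_0 + m_{i+1})/d_{i+1}):
  m_1 = 1*32 - 0 = 32, d_1 = (1045 - 32^2)/1 = 21/1 = 21, a_1 = floor((32 + 32)/21) = 3.
  m_2 = 21*3 - 32 = 31, d_2 = (1045 - 31^2)/21 = 84/21 = 4, a_2 = floor((32 + 31)/4) = 15.
  m_3 = 4*15 - 31 = 29, d_3 = (1045 - 29^2)/4 = 204/4 = 51, a_3 = floor((32 + 29)/51) = 1.
  m_4 = 51*1 - 29 = 22, d_4 = (1045 - 22^2)/51 = 561/51 = 11, a_4 = floor((32 + 22)/11) = 4.
  m_5 = 11*4 - 22 = 22, d_5 = (1045 - 22^2)/11 = 561/11 = 51, a_5 = floor((32 + 22)/51) = 1.
  m_6 = 51*1 - 22 = 29, d_6 = (1045 - 29^2)/51 = 204/51 = 4, a_6 = floor((32 + 29)/4) = 15.
  m_7 = 4*15 - 29 = 31, d_7 = (1045 - 31^2)/4 = 84/4 = 21, a_7 = floor((32 + 31)/21) = 3.
  m_8 = 21*3 - 31 = 32, d_8 = (1045 - 32^2)/21 = 21/21 = 1, a_8 = floor((32 + 32)/1) = 64.
  m_9 = 1*64 - 32 = 32, d_9 = (1045 - 32^2)/1 = 21/1 = 21: (m_9, d_9) = (m_1, d_1) = (32, 21), so from here the quotients repeat a_1, ..., a_8; the period length is 8.
Hence the expansion of sqrt(1045) is a_0 = 32 followed by the repeating block 3, 15, 1, 4, 1, 15, 3, 64 (period 8).

[32; (3, 15, 1, 4, 1, 15, 3, 64)]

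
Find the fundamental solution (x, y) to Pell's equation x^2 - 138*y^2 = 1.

First expand sqrt(138) as a continued fraction. With x_i = (sqrt(138) + m_i)/d_i and (m_0, d_0) = (0, 1): a_0 = floor(sqrt(138)) = 11, since 11^2 = 121 <= 138 < 144 = 12^2.
Iterate m_{i+1} = d_i*a_i - m_i, d_{i+1} = (138 - m_{i+1}^2)/d_i, a_{i+1} = floor((a_0 + m_{i+1})/d_{i+1}):
  m_1 = 1*11 - 0 = 11, d_1 = (138 - 11^2)/1 = 17/1 = 17, a_1 = floor((11 + 11)/17) = 1.
  m_2 = 17*1 - 11 = 6, d_2 = (138 - 6^2)/17 = 102/17 = 6, a_2 = floor((11 + 6)/6) = 2.
  m_3 = 6*2 - 6 = 6, d_3 = (138 - 6^2)/6 = 102/6 = 17, a_3 = floor((11 + 6)/17) = 1.
  m_4 = 17*1 - 6 = 11, d_4 = (138 - 11^2)/17 = 17/17 = 1, a_4 = floor((11 + 11)/1) = 22.
  m_5 = 1*22 - 11 = 11, d_5 = (138 - 11^2)/1 = 17/1 = 17: (m_5, d_5) = (m_1, d_1) = (11, 17), so from here the quotients repeat a_1, ..., a_4; the period length is 4.
So sqrt(138) = [11; (1, 2, 1, 22)] with period length k = 4.
k is even, so the fundamental solution of x^2 - 138y^2 = 1 is (p_{k-1}, q_{k-1}) = (p_3, q_3); compute convergents through index 3.
Convergents (p_i = a_i*p_{i-1} + p_{i-2}, q_i = a_i*q_{i-1} + q_{i-2} with p_{-2}=0, p_{-1}=1, q_{-2}=1, q_{-1}=0):
  i=0: a_0=11, p_0 = 11*1 + 0 = 11, q_0 = 11*0 + 1 = 1.
  i=1: a_1=1, p_1 = 1*11 + 1 = 12, q_1 = 1*1 + 0 = 1.
  i=2: a_2=2, p_2 = 2*12 + 11 = 35, q_2 = 2*1 + 1 = 3.
  i=3: a_3=1, p_3 = 1*35 + 12 = 47, q_3 = 1*3 + 1 = 4.
Check: 47^2 - 138*4^2 = 2209 - 2208 = 1, so (x, y) = (47, 4) solves the equation, and by the theorem it is the least positive solution.

(x, y) = (47, 4)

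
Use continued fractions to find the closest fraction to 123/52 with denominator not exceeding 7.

7/3

Expand x = 123/52 as a continued fraction with the Euclidean algorithm:
  123 = 2*52 + 19, so a_0 = 2.
  52 = 2*19 + 14, so a_1 = 2.
  19 = 1*14 + 5, so a_2 = 1.
  14 = 2*5 + 4, so a_3 = 2.
  5 = 1*4 + 1, so a_4 = 1.
  4 = 4*1 + 0, so a_5 = 4.
so x = [2; 2, 1, 2, 1, 4].
Convergents (p_i = a_i*p_{i-1} + p_{i-2}, q_i = a_i*q_{i-1} + q_{i-2} with p_{-2}=0, p_{-1}=1, q_{-2}=1, q_{-1}=0), until the denominator exceeds 7:
  i=0: a_0=2, p_0 = 2*1 + 0 = 2, q_0 = 2*0 + 1 = 1.
  i=1: a_1=2, p_1 = 2*2 + 1 = 5, q_1 = 2*1 + 0 = 2.
  i=2: a_2=1, p_2 = 1*5 + 2 = 7, q_2 = 1*2 + 1 = 3.
  i=3: a_3=2, p_3 = 2*7 + 5 = 19, q_3 = 2*3 + 2 = 8.
q_3 = 8 > 7, so the last convergent with denominator <= 7 is p_2/q_2 = 7/3.
The closest fraction with denominator <= 7 is either p_2/q_2 or the intermediate fraction (k*p_2 + p_1)/(k*q_2 + q_1) with the largest k >= 1 whose denominator stays <= 7; these approach x as k grows, and every other convergent or intermediate fraction in range is farther away.
Largest k: floor((7 - q_1)/q_2) = floor((7 - 2)/3) = 1.
That gives (1*7 + 5)/(1*3 + 2) = 12/5.
Compare the errors: |x - 7/3| = |123*3 - 7*52|/(52*3) = 5/156, and |x - 12/5| = |123*5 - 12*52|/(52*5) = 9/260.
Cross-multiplying, 5*260 = 1300 < 1404 = 9*156, so 5/156 is smaller: the convergent 7/3 is closer to x than 12/5.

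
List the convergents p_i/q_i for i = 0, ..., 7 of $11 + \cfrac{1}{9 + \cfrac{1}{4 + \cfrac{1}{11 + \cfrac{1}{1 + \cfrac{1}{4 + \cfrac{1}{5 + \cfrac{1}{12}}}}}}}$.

11/1, 100/9, 411/37, 4621/416, 5032/453, 24749/2228, 128777/11593, 1570073/141344

Using the convergent recurrence p_i = a_i*p_{i-1} + p_{i-2}, q_i = a_i*q_{i-1} + q_{i-2} with p_{-2}=0, p_{-1}=1, q_{-2}=1, q_{-1}=0:
  i=0: a_0=11, p_0 = 11*1 + 0 = 11, q_0 = 11*0 + 1 = 1.
  i=1: a_1=9, p_1 = 9*11 + 1 = 100, q_1 = 9*1 + 0 = 9.
  i=2: a_2=4, p_2 = 4*100 + 11 = 411, q_2 = 4*9 + 1 = 37.
  i=3: a_3=11, p_3 = 11*411 + 100 = 4621, q_3 = 11*37 + 9 = 416.
  i=4: a_4=1, p_4 = 1*4621 + 411 = 5032, q_4 = 1*416 + 37 = 453.
  i=5: a_5=4, p_5 = 4*5032 + 4621 = 24749, q_5 = 4*453 + 416 = 2228.
  i=6: a_6=5, p_6 = 5*24749 + 5032 = 128777, q_6 = 5*2228 + 453 = 11593.
  i=7: a_7=12, p_7 = 12*128777 + 24749 = 1570073, q_7 = 12*11593 + 2228 = 141344.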